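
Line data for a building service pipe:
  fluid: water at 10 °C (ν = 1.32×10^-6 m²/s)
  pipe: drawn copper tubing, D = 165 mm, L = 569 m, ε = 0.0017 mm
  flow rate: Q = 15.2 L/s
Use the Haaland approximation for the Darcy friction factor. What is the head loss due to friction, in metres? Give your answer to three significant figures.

V = 4Q/(πD²) = 4·0.0152/(π·0.165²) = 0.7109 m/s
Re = VD/ν = 0.7109·0.165/1.32×10^-6 = 8.89×10^4 → turbulent
ε/D = 0.0017/165 = 1.03×10^-5
Haaland: f = 0.01831
h_f = f(L/D)V²/(2g) = 0.01831·(569/0.165)·0.7109²/(2·9.81) = 1.626 m

h_f ≈ 1.63 m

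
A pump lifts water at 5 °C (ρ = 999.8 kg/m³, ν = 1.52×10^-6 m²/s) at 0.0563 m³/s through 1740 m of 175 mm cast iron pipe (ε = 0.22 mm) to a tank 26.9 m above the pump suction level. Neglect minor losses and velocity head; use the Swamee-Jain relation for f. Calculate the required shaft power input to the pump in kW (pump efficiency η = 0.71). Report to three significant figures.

P_shaft ≈ 68.1 kW

V = 4Q/(πD²) = 2.341 m/s; Re = 2.69×10^5; ε/D = 0.00126; f = 0.02185
h_f = f(L/D)V²/2g = 60.66 m
Total head H = z + h_f = 26.9 + 60.66 = 87.56 m
P_hyd = ρgQH = 999.8·9.81·0.0563·87.56 = 48.35 kW
P_shaft = P_hyd/η = 48.35/0.71 = 68.10 kW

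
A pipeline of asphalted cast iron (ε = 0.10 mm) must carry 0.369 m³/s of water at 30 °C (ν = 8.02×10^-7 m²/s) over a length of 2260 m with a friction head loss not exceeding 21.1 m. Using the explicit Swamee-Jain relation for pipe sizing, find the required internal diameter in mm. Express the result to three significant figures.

D ≈ 453 mm

Swamee-Jain (Type III): D = 0.66·[ε^1.25·(LQ²/(gh_f))^4.75 + ν·Q^9.4·(L/(gh_f))^5.2]^0.04
LQ²/(gh_f) = 1.487; L/(gh_f) = 10.92
Term 1 = ε^1.25·(…)^4.75 = 6.58×10^-5; Term 2 = ν·Q^9.4·(…)^5.2 = 1.71×10^-5
D = 0.66·(6.58×10^-5 + 1.71×10^-5)^0.04 = 0.4532 m = 453 mm
Check: V = 2.29 m/s, Re = 1.29×10^6, f = 0.01481, h_f = 19.7 m ≈ 21.1 m ✓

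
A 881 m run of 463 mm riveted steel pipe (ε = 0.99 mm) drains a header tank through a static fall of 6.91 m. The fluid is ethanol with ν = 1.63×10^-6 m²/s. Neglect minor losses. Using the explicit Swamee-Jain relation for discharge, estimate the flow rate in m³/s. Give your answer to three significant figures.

Swamee-Jain (Type II): Q = -0.965·√(gD⁵h_f/L)·ln[ε/(3.7D) + √(3.17ν²L/(gD³h_f))]
√(gD⁵h_f/L) = √(9.81·0.463⁵·6.91/881) = 0.04046
ε/(3.7D) = 5.78×10^-4; √(3.17ν²L/(gD³h_f)) = 3.32×10^-5
Q = -0.965·0.04046·ln(6.111×10^-4) = 0.2889 m³/s
Check: V = 1.72 m/s, Re = 4.87×10^5, f = 0.02431, h_f = 6.95 m ≈ 6.91 m ✓

Q ≈ 0.289 m³/s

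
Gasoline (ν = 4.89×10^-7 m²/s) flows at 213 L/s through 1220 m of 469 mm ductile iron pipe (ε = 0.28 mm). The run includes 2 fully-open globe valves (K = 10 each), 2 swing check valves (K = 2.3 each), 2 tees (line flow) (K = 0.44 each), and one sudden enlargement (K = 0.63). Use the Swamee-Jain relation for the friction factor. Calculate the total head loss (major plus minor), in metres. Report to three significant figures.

V = 4Q/(πD²) = 1.233 m/s; V²/2g = 0.07748 m
Re = 1.18×10^6, ε/D = 5.97×10^-4 → f = 0.01785 (Swamee-Jain)
Major: h_f = f(L/D)·V²/2g = 0.01785·2601·0.07748 = 3.598 m
Minor: ΣK = 26.1; h_m = ΣK·V²/2g = 2.023 m
Total H_L = 3.598 + 2.023 = 5.621 m

H_L ≈ 5.62 m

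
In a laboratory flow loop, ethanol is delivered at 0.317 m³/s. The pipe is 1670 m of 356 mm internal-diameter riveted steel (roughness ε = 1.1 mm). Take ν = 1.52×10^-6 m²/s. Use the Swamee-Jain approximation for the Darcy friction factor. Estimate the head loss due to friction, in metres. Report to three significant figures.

V = 4Q/(πD²) = 4·0.317/(π·0.356²) = 3.185 m/s
Re = VD/ν = 3.185·0.356/1.52×10^-6 = 7.46×10^5 → turbulent
ε/D = 1.1/356 = 0.00309
Swamee-Jain: f = 0.02665
h_f = f(L/D)V²/(2g) = 0.02665·(1670/0.356)·3.185²/(2·9.81) = 64.62 m

h_f ≈ 64.6 m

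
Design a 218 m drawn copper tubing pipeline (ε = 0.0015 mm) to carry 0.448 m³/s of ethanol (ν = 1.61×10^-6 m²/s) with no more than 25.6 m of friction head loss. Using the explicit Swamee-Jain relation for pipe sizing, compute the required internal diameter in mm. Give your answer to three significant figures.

D ≈ 278 mm

Swamee-Jain (Type III): D = 0.66·[ε^1.25·(LQ²/(gh_f))^4.75 + ν·Q^9.4·(L/(gh_f))^5.2]^0.04
LQ²/(gh_f) = 0.1742; L/(gh_f) = 0.8681
Term 1 = ε^1.25·(…)^4.75 = 1.30×10^-11; Term 2 = ν·Q^9.4·(…)^5.2 = 4.07×10^-10
D = 0.66·(1.30×10^-11 + 4.07×10^-10)^0.04 = 0.2783 m = 278 mm
Check: V = 7.37 m/s, Re = 1.27×10^6, f = 0.01131, h_f = 24.5 m ≈ 25.6 m ✓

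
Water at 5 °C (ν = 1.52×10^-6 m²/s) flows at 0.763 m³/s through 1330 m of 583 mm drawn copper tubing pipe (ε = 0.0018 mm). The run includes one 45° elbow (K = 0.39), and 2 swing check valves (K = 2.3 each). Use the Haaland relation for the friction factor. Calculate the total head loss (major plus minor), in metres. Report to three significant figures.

V = 4Q/(πD²) = 2.858 m/s; V²/2g = 0.4164 m
Re = 1.10×10^6, ε/D = 3.09×10^-6 → f = 0.01146 (Haaland)
Major: h_f = f(L/D)·V²/2g = 0.01146·2281·0.4164 = 10.89 m
Minor: ΣK = 4.99; h_m = ΣK·V²/2g = 2.078 m
Total H_L = 10.89 + 2.078 = 12.97 m

H_L ≈ 13.0 m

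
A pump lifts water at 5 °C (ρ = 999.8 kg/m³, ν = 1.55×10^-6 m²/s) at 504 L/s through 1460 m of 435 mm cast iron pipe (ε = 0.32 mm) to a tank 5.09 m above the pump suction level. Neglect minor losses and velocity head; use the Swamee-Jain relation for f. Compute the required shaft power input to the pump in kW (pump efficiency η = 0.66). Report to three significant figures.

P_shaft ≈ 314 kW

V = 4Q/(πD²) = 3.391 m/s; Re = 9.52×10^5; ε/D = 7.36×10^-4; f = 0.01874
h_f = f(L/D)V²/2g = 36.87 m
Total head H = z + h_f = 5.09 + 36.87 = 41.96 m
P_hyd = ρgQH = 999.8·9.81·0.504·41.96 = 207.4 kW
P_shaft = P_hyd/η = 207.4/0.66 = 314.3 kW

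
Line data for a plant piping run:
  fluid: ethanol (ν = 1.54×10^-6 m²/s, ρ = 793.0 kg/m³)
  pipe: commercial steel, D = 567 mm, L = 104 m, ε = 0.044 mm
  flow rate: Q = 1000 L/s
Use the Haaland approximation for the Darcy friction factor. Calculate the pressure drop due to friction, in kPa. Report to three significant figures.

Δp ≈ 14.4 kPa

V = 4Q/(πD²) = 4·1.00/(π·0.567²) = 3.960 m/s
Re = VD/ν = 3.960·0.567/1.54×10^-6 = 1.46×10^6 → turbulent
ε/D = 0.044/567 = 7.76×10^-5
Haaland: f = 0.01258
h_f = f(L/D)V²/(2g) = 0.01258·(104/0.567)·3.960²/(2·9.81) = 1.845 m
Δp = ρg·h_f = 793.0·9.81·1.845 = 14.35 kPa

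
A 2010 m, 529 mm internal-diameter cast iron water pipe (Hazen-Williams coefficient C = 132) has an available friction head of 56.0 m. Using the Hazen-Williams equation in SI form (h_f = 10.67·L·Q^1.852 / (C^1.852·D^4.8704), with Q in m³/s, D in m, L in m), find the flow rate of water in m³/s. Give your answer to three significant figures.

Rearranging: Q = [h_f·C^1.852·D^4.8704 / (10.67·L)]^(1/1.852)
Q = [56.0·132^1.852·0.529^4.8704 / (10.67·2010)]^0.540 = 0.9966 m³/s

Q ≈ 0.997 m³/s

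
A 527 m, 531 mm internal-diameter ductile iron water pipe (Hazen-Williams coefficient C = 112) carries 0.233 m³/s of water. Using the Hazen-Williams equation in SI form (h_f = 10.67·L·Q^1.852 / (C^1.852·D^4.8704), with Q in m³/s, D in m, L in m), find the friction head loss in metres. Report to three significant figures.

h_f ≈ 1.32 m

h_f = 10.67·527·0.233^1.852 / (112^1.852·0.531^4.8704) = 1.325 m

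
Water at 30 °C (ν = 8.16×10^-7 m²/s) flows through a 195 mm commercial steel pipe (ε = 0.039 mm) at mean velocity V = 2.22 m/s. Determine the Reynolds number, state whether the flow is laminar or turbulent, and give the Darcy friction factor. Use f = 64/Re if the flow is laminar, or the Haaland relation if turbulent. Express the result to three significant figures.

Re ≈ 5.31×10^5; turbulent; f ≈ 0.0152

Re = VD/ν = 2.220·0.195/8.16×10^-7 = 5.31×10^5
Re > 4000 → turbulent; ε/D = 2.00×10^-4
Haaland: f = 0.01522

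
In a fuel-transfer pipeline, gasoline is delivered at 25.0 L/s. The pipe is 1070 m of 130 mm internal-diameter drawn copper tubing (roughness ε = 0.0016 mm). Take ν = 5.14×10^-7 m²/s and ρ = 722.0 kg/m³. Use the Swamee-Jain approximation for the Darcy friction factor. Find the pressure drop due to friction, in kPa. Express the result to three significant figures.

Δp ≈ 141 kPa

V = 4Q/(πD²) = 4·0.0250/(π·0.130²) = 1.883 m/s
Re = VD/ν = 1.883·0.130/5.14×10^-7 = 4.76×10^5 → turbulent
ε/D = 0.0016/130 = 1.23×10^-5
Swamee-Jain: f = 0.01340
h_f = f(L/D)V²/(2g) = 0.01340·(1070/0.130)·1.883²/(2·9.81) = 19.94 m
Δp = ρg·h_f = 722.0·9.81·19.94 = 141.2 kPa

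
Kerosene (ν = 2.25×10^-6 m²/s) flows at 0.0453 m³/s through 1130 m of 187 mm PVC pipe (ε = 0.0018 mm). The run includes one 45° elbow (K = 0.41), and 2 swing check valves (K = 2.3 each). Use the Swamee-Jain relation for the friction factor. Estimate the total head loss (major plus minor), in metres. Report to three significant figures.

H_L ≈ 14.8 m

V = 4Q/(πD²) = 1.649 m/s; V²/2g = 0.1387 m
Re = 1.37×10^5, ε/D = 9.63×10^-6 → f = 0.01681 (Swamee-Jain)
Major: h_f = f(L/D)·V²/2g = 0.01681·6043·0.1387 = 14.09 m
Minor: ΣK = 5.01; h_m = ΣK·V²/2g = 0.6947 m
Total H_L = 14.09 + 0.6947 = 14.78 m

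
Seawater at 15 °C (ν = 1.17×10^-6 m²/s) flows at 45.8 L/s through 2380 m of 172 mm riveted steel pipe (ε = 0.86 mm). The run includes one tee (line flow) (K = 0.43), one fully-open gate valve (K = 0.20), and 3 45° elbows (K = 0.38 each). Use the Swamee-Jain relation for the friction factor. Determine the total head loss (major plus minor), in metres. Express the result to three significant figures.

V = 4Q/(πD²) = 1.971 m/s; V²/2g = 0.1980 m
Re = 2.90×10^5, ε/D = 0.00500 → f = 0.03083 (Swamee-Jain)
Major: h_f = f(L/D)·V²/2g = 0.03083·13837·0.1980 = 84.49 m
Minor: ΣK = 1.77; h_m = ΣK·V²/2g = 0.3505 m
Total H_L = 84.49 + 0.3505 = 84.85 m

H_L ≈ 84.8 m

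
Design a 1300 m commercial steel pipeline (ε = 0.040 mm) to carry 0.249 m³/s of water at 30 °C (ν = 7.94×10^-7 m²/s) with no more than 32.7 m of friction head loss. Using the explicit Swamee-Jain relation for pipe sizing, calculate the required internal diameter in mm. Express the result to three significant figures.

Swamee-Jain (Type III): D = 0.66·[ε^1.25·(LQ²/(gh_f))^4.75 + ν·Q^9.4·(L/(gh_f))^5.2]^0.04
LQ²/(gh_f) = 0.2513; L/(gh_f) = 4.053
Term 1 = ε^1.25·(…)^4.75 = 4.50×10^-9; Term 2 = ν·Q^9.4·(…)^5.2 = 2.42×10^-9
D = 0.66·(4.50×10^-9 + 2.42×10^-9)^0.04 = 0.3113 m = 311 mm
Check: V = 3.27 m/s, Re = 1.28×10^6, f = 0.01367, h_f = 31.2 m ≈ 32.7 m ✓

D ≈ 311 mm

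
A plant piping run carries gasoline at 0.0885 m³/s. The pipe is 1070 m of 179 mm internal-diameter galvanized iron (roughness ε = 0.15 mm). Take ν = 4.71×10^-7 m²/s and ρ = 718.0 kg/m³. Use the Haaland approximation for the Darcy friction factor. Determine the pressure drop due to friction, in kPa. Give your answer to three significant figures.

V = 4Q/(πD²) = 4·0.0885/(π·0.179²) = 3.517 m/s
Re = VD/ν = 3.517·0.179/4.71×10^-7 = 1.34×10^6 → turbulent
ε/D = 0.15/179 = 8.38×10^-4
Haaland: f = 0.01908
h_f = f(L/D)V²/(2g) = 0.01908·(1070/0.179)·3.517²/(2·9.81) = 71.91 m
Δp = ρg·h_f = 718.0·9.81·71.91 = 506.5 kPa

Δp ≈ 506 kPa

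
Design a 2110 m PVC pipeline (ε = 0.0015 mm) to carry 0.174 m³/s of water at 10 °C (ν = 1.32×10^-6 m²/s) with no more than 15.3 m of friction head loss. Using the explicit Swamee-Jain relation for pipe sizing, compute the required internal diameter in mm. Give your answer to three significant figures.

D ≈ 345 mm

Swamee-Jain (Type III): D = 0.66·[ε^1.25·(LQ²/(gh_f))^4.75 + ν·Q^9.4·(L/(gh_f))^5.2]^0.04
LQ²/(gh_f) = 0.4256; L/(gh_f) = 14.06
Term 1 = ε^1.25·(…)^4.75 = 9.08×10^-10; Term 2 = ν·Q^9.4·(…)^5.2 = 8.93×10^-8
D = 0.66·(9.08×10^-10 + 8.93×10^-8)^0.04 = 0.3450 m = 345 mm
Check: V = 1.86 m/s, Re = 4.87×10^5, f = 0.01322, h_f = 14.3 m ≈ 15.3 m ✓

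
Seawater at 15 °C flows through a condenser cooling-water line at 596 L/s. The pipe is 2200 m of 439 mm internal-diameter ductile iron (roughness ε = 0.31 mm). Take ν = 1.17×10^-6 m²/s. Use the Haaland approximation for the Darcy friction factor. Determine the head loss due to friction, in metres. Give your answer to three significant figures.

V = 4Q/(πD²) = 4·0.596/(π·0.439²) = 3.938 m/s
Re = VD/ν = 3.938·0.439/1.17×10^-6 = 1.48×10^6 → turbulent
ε/D = 0.31/439 = 7.06×10^-4
Haaland: f = 0.01834
h_f = f(L/D)V²/(2g) = 0.01834·(2200/0.439)·3.938²/(2·9.81) = 72.64 m

h_f ≈ 72.6 m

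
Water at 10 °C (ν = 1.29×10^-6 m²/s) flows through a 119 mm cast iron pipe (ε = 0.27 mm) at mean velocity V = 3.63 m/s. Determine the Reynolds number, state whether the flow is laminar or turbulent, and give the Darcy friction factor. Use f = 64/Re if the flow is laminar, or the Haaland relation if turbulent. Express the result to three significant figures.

Re = VD/ν = 3.630·0.119/1.29×10^-6 = 3.35×10^5
Re > 4000 → turbulent; ε/D = 0.00227
Haaland: f = 0.02471

Re ≈ 3.35×10^5; turbulent; f ≈ 0.0247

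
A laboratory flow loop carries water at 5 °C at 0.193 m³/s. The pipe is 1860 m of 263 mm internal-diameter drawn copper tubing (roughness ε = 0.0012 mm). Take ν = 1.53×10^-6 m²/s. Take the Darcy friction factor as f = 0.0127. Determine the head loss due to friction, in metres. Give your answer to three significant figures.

V = 4Q/(πD²) = 4·0.193/(π·0.263²) = 3.553 m/s
h_f = f(L/D)V²/(2g) = 0.01270·(1860/0.263)·3.553²/(2·9.81) = 57.78 m

h_f ≈ 57.8 m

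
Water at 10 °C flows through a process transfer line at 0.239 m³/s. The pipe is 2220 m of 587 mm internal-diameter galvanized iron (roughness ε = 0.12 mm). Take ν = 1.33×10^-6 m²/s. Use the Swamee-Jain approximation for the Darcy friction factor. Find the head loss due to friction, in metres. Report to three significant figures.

h_f ≈ 2.39 m

V = 4Q/(πD²) = 4·0.239/(π·0.587²) = 0.8831 m/s
Re = VD/ν = 0.8831·0.587/1.33×10^-6 = 3.90×10^5 → turbulent
ε/D = 0.12/587 = 2.04×10^-4
Swamee-Jain: f = 0.01591
h_f = f(L/D)V²/(2g) = 0.01591·(2220/0.587)·0.8831²/(2·9.81) = 2.392 m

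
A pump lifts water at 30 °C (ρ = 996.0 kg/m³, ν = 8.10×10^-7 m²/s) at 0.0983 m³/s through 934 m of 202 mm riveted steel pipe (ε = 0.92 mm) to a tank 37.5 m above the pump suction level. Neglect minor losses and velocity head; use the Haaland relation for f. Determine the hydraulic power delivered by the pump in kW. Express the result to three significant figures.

V = 4Q/(πD²) = 3.067 m/s; Re = 7.65×10^5; ε/D = 0.00455; f = 0.02971
h_f = f(L/D)V²/2g = 65.87 m
Total head H = z + h_f = 37.5 + 65.87 = 103.4 m
P_hyd = ρgQH = 996.0·9.81·0.0983·103.4 = 99.28 kW

P_hyd ≈ 99.3 kW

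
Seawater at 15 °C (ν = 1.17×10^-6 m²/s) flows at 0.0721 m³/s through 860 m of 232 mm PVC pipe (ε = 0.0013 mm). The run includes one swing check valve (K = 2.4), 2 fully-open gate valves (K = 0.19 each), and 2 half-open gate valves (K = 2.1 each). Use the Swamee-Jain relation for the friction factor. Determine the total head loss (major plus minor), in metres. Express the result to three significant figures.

V = 4Q/(πD²) = 1.706 m/s; V²/2g = 0.1483 m
Re = 3.38×10^5, ε/D = 5.60×10^-6 → f = 0.01413 (Swamee-Jain)
Major: h_f = f(L/D)·V²/2g = 0.01413·3707·0.1483 = 7.765 m
Minor: ΣK = 6.98; h_m = ΣK·V²/2g = 1.035 m
Total H_L = 7.765 + 1.035 = 8.800 m

H_L ≈ 8.80 m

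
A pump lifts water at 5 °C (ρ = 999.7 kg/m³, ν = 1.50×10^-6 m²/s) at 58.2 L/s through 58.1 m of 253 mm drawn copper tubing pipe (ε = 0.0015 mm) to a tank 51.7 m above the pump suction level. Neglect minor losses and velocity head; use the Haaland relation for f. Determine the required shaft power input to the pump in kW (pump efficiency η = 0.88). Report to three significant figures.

V = 4Q/(πD²) = 1.158 m/s; Re = 1.95×10^5; ε/D = 5.93×10^-6; f = 0.01561
h_f = f(L/D)V²/2g = 0.2448 m
Total head H = z + h_f = 51.7 + 0.2448 = 51.94 m
P_hyd = ρgQH = 999.7·9.81·0.0582·51.94 = 29.65 kW
P_shaft = P_hyd/η = 29.65/0.88 = 33.69 kW

P_shaft ≈ 33.7 kW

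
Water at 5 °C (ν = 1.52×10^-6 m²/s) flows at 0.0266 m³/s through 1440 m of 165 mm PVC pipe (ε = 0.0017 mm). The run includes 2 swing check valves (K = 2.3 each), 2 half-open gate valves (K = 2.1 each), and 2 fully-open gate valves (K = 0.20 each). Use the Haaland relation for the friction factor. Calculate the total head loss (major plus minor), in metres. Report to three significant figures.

V = 4Q/(πD²) = 1.244 m/s; V²/2g = 0.07888 m
Re = 1.35×10^5, ε/D = 1.03×10^-5 → f = 0.01680 (Haaland)
Major: h_f = f(L/D)·V²/2g = 0.01680·8727·0.07888 = 11.57 m
Minor: ΣK = 9.20; h_m = ΣK·V²/2g = 0.7257 m
Total H_L = 11.57 + 0.7257 = 12.29 m

H_L ≈ 12.3 m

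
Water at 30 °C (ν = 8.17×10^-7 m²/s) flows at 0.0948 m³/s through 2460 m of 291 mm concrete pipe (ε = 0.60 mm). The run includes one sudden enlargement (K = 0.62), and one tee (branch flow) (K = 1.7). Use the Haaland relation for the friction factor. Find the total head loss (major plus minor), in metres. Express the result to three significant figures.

V = 4Q/(πD²) = 1.425 m/s; V²/2g = 0.1036 m
Re = 5.08×10^5, ε/D = 0.00206 → f = 0.02397 (Haaland)
Major: h_f = f(L/D)·V²/2g = 0.02397·8454·0.1036 = 20.98 m
Minor: ΣK = 2.32; h_m = ΣK·V²/2g = 0.2402 m
Total H_L = 20.98 + 0.2402 = 21.22 m

H_L ≈ 21.2 m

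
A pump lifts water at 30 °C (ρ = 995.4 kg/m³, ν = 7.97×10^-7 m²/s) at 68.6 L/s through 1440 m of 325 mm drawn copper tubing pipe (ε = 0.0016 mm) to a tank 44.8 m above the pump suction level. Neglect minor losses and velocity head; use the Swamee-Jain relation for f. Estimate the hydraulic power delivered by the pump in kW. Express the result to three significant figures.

P_hyd ≈ 31.5 kW

V = 4Q/(πD²) = 0.8269 m/s; Re = 3.37×10^5; ε/D = 4.92×10^-6; f = 0.01413
h_f = f(L/D)V²/2g = 2.181 m
Total head H = z + h_f = 44.8 + 2.181 = 46.98 m
P_hyd = ρgQH = 995.4·9.81·0.0686·46.98 = 31.47 kW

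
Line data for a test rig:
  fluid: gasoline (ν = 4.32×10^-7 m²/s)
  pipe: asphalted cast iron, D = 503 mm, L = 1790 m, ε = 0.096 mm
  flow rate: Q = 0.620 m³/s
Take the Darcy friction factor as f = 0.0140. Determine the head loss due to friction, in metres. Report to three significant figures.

h_f ≈ 24.7 m

V = 4Q/(πD²) = 4·0.620/(π·0.503²) = 3.120 m/s
h_f = f(L/D)V²/(2g) = 0.01400·(1790/0.503)·3.120²/(2·9.81) = 24.72 m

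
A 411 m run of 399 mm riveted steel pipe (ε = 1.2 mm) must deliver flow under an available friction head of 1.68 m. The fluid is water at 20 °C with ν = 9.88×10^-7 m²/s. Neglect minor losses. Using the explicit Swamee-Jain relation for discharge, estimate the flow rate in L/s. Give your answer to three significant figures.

Swamee-Jain (Type II): Q = -0.965·√(gD⁵h_f/L)·ln[ε/(3.7D) + √(3.17ν²L/(gD³h_f))]
√(gD⁵h_f/L) = √(9.81·0.399⁵·1.68/411) = 0.02014
ε/(3.7D) = 8.13×10^-4; √(3.17ν²L/(gD³h_f)) = 3.49×10^-5
Q = -0.965·0.02014·ln(8.477×10^-4) = 0.1374 m³/s
Check: V = 1.10 m/s, Re = 4.44×10^5, f = 0.02661, h_f = 1.69 m ≈ 1.68 m ✓

Q ≈ 137 L/s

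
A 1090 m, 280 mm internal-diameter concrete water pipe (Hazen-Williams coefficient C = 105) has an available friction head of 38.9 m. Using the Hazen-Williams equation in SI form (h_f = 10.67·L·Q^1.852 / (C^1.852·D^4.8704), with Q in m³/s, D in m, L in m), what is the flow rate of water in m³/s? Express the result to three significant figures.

Q ≈ 0.170 m³/s

Rearranging: Q = [h_f·C^1.852·D^4.8704 / (10.67·L)]^(1/1.852)
Q = [38.9·105^1.852·0.280^4.8704 / (10.67·1090)]^0.540 = 0.1701 m³/s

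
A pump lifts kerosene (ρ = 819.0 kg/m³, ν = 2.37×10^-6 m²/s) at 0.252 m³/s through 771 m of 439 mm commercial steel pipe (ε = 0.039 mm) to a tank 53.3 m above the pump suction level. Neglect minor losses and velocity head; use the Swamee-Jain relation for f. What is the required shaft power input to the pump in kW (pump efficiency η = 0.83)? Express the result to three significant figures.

P_shaft ≈ 139 kW

V = 4Q/(πD²) = 1.665 m/s; Re = 3.08×10^5; ε/D = 8.88×10^-5; f = 0.01527
h_f = f(L/D)V²/2g = 3.789 m
Total head H = z + h_f = 53.3 + 3.789 = 57.09 m
P_hyd = ρgQH = 819.0·9.81·0.252·57.09 = 115.6 kW
P_shaft = P_hyd/η = 115.6/0.83 = 139.3 kW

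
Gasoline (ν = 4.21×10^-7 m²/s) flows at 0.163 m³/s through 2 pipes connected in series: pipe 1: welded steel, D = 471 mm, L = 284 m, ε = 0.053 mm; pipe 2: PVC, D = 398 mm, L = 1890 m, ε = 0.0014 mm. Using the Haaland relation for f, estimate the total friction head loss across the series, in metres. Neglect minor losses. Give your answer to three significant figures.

H ≈ 5.04 m

Pipe 1: V = 0.9355 m/s, Re = 1.05×10^6, ε/D = 1.13×10^-4, f = 0.01346, h_1 = f(L/D)V²/2g = 0.3621 m
Pipe 2: V = 1.310 m/s, Re = 1.24×10^6, ε/D = 3.52×10^-6, f = 0.01125, h_2 = f(L/D)V²/2g = 4.673 m
Series → Q common, losses add: H = Σh = 5.035 m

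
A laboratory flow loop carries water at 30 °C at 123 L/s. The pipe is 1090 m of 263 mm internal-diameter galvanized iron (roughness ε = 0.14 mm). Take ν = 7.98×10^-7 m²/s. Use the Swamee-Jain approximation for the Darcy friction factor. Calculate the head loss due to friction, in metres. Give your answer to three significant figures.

V = 4Q/(πD²) = 4·0.123/(π·0.263²) = 2.264 m/s
Re = VD/ν = 2.264·0.263/7.98×10^-7 = 7.46×10^5 → turbulent
ε/D = 0.14/263 = 5.32×10^-4
Swamee-Jain: f = 0.01768
h_f = f(L/D)V²/(2g) = 0.01768·(1090/0.263)·2.264²/(2·9.81) = 19.14 m

h_f ≈ 19.1 m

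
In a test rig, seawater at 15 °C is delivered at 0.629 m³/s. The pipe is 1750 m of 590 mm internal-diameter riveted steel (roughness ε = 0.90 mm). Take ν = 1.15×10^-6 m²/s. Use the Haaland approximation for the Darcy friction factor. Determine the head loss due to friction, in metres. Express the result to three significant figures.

V = 4Q/(πD²) = 4·0.629/(π·0.590²) = 2.301 m/s
Re = VD/ν = 2.301·0.590/1.15×10^-6 = 1.18×10^6 → turbulent
ε/D = 0.90/590 = 0.00153
Haaland: f = 0.02203
h_f = f(L/D)V²/(2g) = 0.02203·(1750/0.590)·2.301²/(2·9.81) = 17.63 m

h_f ≈ 17.6 m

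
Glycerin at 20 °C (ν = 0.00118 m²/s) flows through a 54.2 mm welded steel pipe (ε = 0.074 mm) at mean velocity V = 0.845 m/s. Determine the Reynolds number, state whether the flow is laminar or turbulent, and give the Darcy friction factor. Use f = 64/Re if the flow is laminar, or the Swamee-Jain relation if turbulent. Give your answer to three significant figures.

Re ≈ 38.8; laminar; f = 64/Re ≈ 1.65

Re = VD/ν = 0.8450·0.0542/0.00118 = 38.8
Re < 2300 → laminar → f = 64/Re = 1.649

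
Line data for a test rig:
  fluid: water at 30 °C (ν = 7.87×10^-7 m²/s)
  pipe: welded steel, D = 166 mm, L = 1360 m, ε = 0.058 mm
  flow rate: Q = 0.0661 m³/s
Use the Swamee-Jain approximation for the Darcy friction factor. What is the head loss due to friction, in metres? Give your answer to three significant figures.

h_f ≈ 64.3 m

V = 4Q/(πD²) = 4·0.0661/(π·0.166²) = 3.054 m/s
Re = VD/ν = 3.054·0.166/7.87×10^-7 = 6.44×10^5 → turbulent
ε/D = 0.058/166 = 3.49×10^-4
Swamee-Jain: f = 0.01651
h_f = f(L/D)V²/(2g) = 0.01651·(1360/0.166)·3.054²/(2·9.81) = 64.30 m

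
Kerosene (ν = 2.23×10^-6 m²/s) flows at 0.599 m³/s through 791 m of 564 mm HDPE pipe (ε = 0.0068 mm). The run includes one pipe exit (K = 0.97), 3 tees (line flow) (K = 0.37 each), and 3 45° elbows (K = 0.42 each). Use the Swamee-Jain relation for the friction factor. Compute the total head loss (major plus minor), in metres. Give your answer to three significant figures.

H_L ≈ 6.27 m

V = 4Q/(πD²) = 2.398 m/s; V²/2g = 0.2930 m
Re = 6.06×10^5, ε/D = 1.21×10^-5 → f = 0.01287 (Swamee-Jain)
Major: h_f = f(L/D)·V²/2g = 0.01287·1402·0.2930 = 5.288 m
Minor: ΣK = 3.34; h_m = ΣK·V²/2g = 0.9786 m
Total H_L = 5.288 + 0.9786 = 6.266 m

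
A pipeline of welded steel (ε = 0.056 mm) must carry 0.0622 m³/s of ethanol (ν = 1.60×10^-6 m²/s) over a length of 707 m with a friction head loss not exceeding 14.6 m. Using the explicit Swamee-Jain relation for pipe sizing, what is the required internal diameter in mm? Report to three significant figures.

D ≈ 196 mm

Swamee-Jain (Type III): D = 0.66·[ε^1.25·(LQ²/(gh_f))^4.75 + ν·Q^9.4·(L/(gh_f))^5.2]^0.04
LQ²/(gh_f) = 0.01910; L/(gh_f) = 4.936
Term 1 = ε^1.25·(…)^4.75 = 3.31×10^-14; Term 2 = ν·Q^9.4·(…)^5.2 = 2.96×10^-14
D = 0.66·(3.31×10^-14 + 2.96×10^-14)^0.04 = 0.1956 m = 196 mm
Check: V = 2.07 m/s, Re = 2.53×10^5, f = 0.01725, h_f = 13.6 m ≈ 14.6 m ✓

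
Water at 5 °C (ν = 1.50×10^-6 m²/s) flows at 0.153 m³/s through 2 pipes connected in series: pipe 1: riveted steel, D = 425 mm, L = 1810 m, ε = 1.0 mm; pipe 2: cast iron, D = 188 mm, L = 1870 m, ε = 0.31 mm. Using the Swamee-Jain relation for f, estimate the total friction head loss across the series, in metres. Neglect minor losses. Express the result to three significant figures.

H ≈ 355 m

Pipe 1: V = 1.079 m/s, Re = 3.06×10^5, ε/D = 0.00235, f = 0.02514, h_1 = f(L/D)V²/2g = 6.348 m
Pipe 2: V = 5.512 m/s, Re = 6.91×10^5, ε/D = 0.00165, f = 0.02267, h_2 = f(L/D)V²/2g = 349.1 m
Series → Q common, losses add: H = Σh = 355.5 m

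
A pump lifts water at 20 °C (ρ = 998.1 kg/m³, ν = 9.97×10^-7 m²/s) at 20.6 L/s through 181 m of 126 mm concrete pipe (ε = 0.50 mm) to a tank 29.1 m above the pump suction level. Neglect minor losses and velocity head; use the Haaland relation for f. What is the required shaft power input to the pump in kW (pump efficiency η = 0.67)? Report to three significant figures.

V = 4Q/(πD²) = 1.652 m/s; Re = 2.09×10^5; ε/D = 0.00397; f = 0.02889
h_f = f(L/D)V²/2g = 5.773 m
Total head H = z + h_f = 29.1 + 5.773 = 34.87 m
P_hyd = ρgQH = 998.1·9.81·0.0206·34.87 = 7.034 kW
P_shaft = P_hyd/η = 7.034/0.67 = 10.50 kW

P_shaft ≈ 10.5 kW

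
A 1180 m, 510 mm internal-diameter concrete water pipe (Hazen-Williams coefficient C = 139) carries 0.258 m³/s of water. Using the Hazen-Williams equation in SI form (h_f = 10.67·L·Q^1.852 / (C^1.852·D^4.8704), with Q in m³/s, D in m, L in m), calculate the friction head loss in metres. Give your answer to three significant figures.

h_f = 10.67·1180·0.258^1.852 / (139^1.852·0.510^4.8704) = 2.922 m

h_f ≈ 2.92 m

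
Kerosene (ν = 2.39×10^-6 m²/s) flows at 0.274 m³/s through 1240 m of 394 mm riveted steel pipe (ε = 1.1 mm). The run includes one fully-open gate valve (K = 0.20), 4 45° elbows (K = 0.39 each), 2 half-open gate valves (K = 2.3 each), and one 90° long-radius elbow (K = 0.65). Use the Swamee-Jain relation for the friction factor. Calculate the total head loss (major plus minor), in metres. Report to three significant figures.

V = 4Q/(πD²) = 2.247 m/s; V²/2g = 0.2574 m
Re = 3.70×10^5, ε/D = 0.00279 → f = 0.02616 (Swamee-Jain)
Major: h_f = f(L/D)·V²/2g = 0.02616·3147·0.2574 = 21.19 m
Minor: ΣK = 7.01; h_m = ΣK·V²/2g = 1.804 m
Total H_L = 21.19 + 1.804 = 23.00 m

H_L ≈ 23.0 m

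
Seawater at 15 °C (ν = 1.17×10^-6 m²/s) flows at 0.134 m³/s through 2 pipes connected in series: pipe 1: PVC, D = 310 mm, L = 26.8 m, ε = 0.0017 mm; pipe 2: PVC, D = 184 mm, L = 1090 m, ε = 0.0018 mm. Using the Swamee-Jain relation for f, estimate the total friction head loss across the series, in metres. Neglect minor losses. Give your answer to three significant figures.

Pipe 1: V = 1.775 m/s, Re = 4.70×10^5, ε/D = 5.48×10^-6, f = 0.01332, h_1 = f(L/D)V²/2g = 0.1850 m
Pipe 2: V = 5.039 m/s, Re = 7.93×10^5, ε/D = 9.78×10^-6, f = 0.01228, h_2 = f(L/D)V²/2g = 94.19 m
Series → Q common, losses add: H = Σh = 94.38 m

H ≈ 94.4 m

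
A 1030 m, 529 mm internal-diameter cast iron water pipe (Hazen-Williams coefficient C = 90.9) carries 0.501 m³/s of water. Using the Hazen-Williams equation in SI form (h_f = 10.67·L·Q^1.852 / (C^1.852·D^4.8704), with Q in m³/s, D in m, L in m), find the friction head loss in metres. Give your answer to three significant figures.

h_f ≈ 16.0 m

h_f = 10.67·1030·0.501^1.852 / (90.9^1.852·0.529^4.8704) = 16.02 m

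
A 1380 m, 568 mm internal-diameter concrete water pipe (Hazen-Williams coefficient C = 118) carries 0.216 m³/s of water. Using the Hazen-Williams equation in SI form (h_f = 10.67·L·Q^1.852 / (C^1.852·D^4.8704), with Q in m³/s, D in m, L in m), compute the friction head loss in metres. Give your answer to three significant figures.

h_f = 10.67·1380·0.216^1.852 / (118^1.852·0.568^4.8704) = 1.971 m

h_f ≈ 1.97 m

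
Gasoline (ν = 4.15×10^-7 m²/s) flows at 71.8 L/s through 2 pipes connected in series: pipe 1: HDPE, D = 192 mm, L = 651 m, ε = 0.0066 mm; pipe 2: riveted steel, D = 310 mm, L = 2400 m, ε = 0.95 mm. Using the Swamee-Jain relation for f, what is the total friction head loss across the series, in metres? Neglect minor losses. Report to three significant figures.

H ≈ 22.4 m

Pipe 1: V = 2.480 m/s, Re = 1.15×10^6, ε/D = 3.44×10^-5, f = 0.01218, h_1 = f(L/D)V²/2g = 12.95 m
Pipe 2: V = 0.9513 m/s, Re = 7.11×10^5, ε/D = 0.00306, f = 0.02660, h_2 = f(L/D)V²/2g = 9.498 m
Series → Q common, losses add: H = Σh = 22.44 m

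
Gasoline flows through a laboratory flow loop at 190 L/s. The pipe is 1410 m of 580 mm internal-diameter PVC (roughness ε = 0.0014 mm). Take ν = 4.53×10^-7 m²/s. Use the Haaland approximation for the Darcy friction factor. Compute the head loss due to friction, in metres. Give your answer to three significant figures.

V = 4Q/(πD²) = 4·0.190/(π·0.580²) = 0.7191 m/s
Re = VD/ν = 0.7191·0.580/4.53×10^-7 = 9.21×10^5 → turbulent
ε/D = 0.0014/580 = 2.41×10^-6
Haaland: f = 0.01179
h_f = f(L/D)V²/(2g) = 0.01179·(1410/0.580)·0.7191²/(2·9.81) = 0.7552 m

h_f ≈ 0.755 m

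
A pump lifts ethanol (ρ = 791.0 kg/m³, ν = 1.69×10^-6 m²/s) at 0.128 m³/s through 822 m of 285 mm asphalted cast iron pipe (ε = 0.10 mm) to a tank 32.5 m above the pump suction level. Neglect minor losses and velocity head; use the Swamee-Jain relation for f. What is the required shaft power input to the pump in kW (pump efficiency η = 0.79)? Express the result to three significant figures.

P_shaft ≈ 53.7 kW

V = 4Q/(πD²) = 2.006 m/s; Re = 3.38×10^5; ε/D = 3.51×10^-4; f = 0.01724
h_f = f(L/D)V²/2g = 10.20 m
Total head H = z + h_f = 32.5 + 10.20 = 42.70 m
P_hyd = ρgQH = 791.0·9.81·0.128·42.70 = 42.41 kW
P_shaft = P_hyd/η = 42.41/0.79 = 53.69 kW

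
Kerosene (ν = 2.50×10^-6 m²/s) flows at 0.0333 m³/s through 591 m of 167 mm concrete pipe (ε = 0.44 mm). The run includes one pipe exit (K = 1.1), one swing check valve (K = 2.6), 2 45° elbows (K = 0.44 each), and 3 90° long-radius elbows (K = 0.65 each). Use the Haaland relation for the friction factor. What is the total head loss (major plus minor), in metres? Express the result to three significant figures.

H_L ≈ 11.8 m

V = 4Q/(πD²) = 1.520 m/s; V²/2g = 0.1178 m
Re = 1.02×10^5, ε/D = 0.00263 → f = 0.02654 (Haaland)
Major: h_f = f(L/D)·V²/2g = 0.02654·3539·0.1178 = 11.06 m
Minor: ΣK = 6.53; h_m = ΣK·V²/2g = 0.7692 m
Total H_L = 11.06 + 0.7692 = 11.83 m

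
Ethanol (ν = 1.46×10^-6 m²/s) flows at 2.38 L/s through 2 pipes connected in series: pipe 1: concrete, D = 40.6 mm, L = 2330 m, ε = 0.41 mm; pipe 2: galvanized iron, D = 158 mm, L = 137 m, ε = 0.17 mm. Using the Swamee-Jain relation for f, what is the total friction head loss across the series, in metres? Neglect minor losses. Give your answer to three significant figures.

Pipe 1: V = 1.838 m/s, Re = 5.11×10^4, ε/D = 0.0101, f = 0.03955, h_1 = f(L/D)V²/2g = 391.0 m
Pipe 2: V = 0.1214 m/s, Re = 1.31×10^4, ε/D = 0.00108, f = 0.03082, h_2 = f(L/D)V²/2g = 0.02007 m
Series → Q common, losses add: H = Σh = 391.0 m

H ≈ 391 m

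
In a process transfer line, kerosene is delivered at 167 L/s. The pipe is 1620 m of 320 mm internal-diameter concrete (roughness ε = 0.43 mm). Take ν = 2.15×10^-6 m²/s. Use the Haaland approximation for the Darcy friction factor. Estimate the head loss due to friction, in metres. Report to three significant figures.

h_f ≈ 24.3 m

V = 4Q/(πD²) = 4·0.167/(π·0.320²) = 2.076 m/s
Re = VD/ν = 2.076·0.320/2.15×10^-6 = 3.09×10^5 → turbulent
ε/D = 0.43/320 = 0.00134
Haaland: f = 0.02185
h_f = f(L/D)V²/(2g) = 0.02185·(1620/0.320)·2.076²/(2·9.81) = 24.30 m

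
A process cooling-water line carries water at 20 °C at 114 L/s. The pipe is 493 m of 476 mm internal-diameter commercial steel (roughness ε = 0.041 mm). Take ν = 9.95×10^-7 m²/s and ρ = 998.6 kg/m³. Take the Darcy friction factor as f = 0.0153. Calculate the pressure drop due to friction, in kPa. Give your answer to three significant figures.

Δp ≈ 3.25 kPa

V = 4Q/(πD²) = 4·0.114/(π·0.476²) = 0.6406 m/s
h_f = f(L/D)V²/(2g) = 0.01530·(493/0.476)·0.6406²/(2·9.81) = 0.3315 m
Δp = ρg·h_f = 998.6·9.81·0.3315 = 3.247 kPa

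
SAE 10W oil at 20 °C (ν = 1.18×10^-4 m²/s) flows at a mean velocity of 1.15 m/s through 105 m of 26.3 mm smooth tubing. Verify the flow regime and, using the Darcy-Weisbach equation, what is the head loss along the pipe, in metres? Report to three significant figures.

h_f ≈ 67.2 m

Re = VD/ν = 1.15·0.02630/1.18×10^-4 = 256 → laminar (Re < 2300)
f = 64/Re = 0.2497
h_f = f(L/D)V²/(2g) = 0.2497·(105/0.02630)·1.15²/(2·9.81) = 67.20 m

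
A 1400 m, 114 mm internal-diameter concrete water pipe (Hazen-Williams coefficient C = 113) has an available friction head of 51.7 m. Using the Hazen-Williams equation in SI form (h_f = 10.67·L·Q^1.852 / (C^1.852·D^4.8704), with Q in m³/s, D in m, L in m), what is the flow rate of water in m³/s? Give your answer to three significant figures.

Rearranging: Q = [h_f·C^1.852·D^4.8704 / (10.67·L)]^(1/1.852)
Q = [51.7·113^1.852·0.114^4.8704 / (10.67·1400)]^0.540 = 0.01755 m³/s

Q ≈ 0.0175 m³/s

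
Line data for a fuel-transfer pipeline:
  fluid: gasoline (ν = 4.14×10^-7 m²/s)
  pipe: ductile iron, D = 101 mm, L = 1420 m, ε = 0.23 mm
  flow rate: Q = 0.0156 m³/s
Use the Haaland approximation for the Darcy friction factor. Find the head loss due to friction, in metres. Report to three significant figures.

V = 4Q/(πD²) = 4·0.0156/(π·0.101²) = 1.947 m/s
Re = VD/ν = 1.947·0.101/4.14×10^-7 = 4.75×10^5 → turbulent
ε/D = 0.23/101 = 0.00228
Haaland: f = 0.02461
h_f = f(L/D)V²/(2g) = 0.02461·(1420/0.101)·1.947²/(2·9.81) = 66.86 m

h_f ≈ 66.9 m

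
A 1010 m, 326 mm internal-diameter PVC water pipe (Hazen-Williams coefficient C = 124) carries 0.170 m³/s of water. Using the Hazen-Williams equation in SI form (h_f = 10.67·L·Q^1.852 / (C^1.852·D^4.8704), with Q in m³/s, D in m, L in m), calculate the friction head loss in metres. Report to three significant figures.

h_f = 10.67·1010·0.170^1.852 / (124^1.852·0.326^4.8704) = 12.62 m

h_f ≈ 12.6 m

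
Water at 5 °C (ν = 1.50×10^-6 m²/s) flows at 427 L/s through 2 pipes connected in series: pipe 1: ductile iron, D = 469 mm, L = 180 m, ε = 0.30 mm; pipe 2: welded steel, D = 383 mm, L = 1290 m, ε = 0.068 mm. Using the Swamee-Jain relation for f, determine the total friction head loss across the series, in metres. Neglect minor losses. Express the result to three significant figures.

Pipe 1: V = 2.472 m/s, Re = 7.73×10^5, ε/D = 6.40×10^-4, f = 0.01831, h_1 = f(L/D)V²/2g = 2.188 m
Pipe 2: V = 3.706 m/s, Re = 9.46×10^5, ε/D = 1.78×10^-4, f = 0.01457, h_2 = f(L/D)V²/2g = 34.35 m
Series → Q common, losses add: H = Σh = 36.54 m

H ≈ 36.5 m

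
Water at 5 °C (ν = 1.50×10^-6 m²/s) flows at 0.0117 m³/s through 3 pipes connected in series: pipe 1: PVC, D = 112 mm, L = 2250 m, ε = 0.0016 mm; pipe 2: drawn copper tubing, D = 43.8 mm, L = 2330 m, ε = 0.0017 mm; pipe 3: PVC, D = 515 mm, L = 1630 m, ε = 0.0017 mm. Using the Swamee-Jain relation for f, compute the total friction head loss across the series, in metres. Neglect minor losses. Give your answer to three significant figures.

H ≈ 2570 m

Pipe 1: V = 1.188 m/s, Re = 8.87×10^4, ε/D = 1.43×10^-5, f = 0.01840, h_1 = f(L/D)V²/2g = 26.57 m
Pipe 2: V = 7.765 m/s, Re = 2.27×10^5, ε/D = 3.88×10^-5, f = 0.01554, h_2 = f(L/D)V²/2g = 2540 m
Pipe 3: V = 0.05617 m/s, Re = 1.93×10^4, ε/D = 3.30×10^-6, f = 0.02606, h_3 = f(L/D)V²/2g = 0.01326 m
Series → Q common, losses add: H = Σh = 2566 m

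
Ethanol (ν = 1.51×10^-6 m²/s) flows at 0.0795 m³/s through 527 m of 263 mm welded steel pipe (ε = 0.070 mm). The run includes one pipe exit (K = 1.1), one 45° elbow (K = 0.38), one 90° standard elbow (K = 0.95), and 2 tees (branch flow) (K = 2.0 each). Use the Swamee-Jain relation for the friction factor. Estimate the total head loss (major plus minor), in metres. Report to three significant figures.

H_L ≈ 4.44 m

V = 4Q/(πD²) = 1.463 m/s; V²/2g = 0.1092 m
Re = 2.55×10^5, ε/D = 2.66×10^-4 → f = 0.01710 (Swamee-Jain)
Major: h_f = f(L/D)·V²/2g = 0.01710·2004·0.1092 = 3.740 m
Minor: ΣK = 6.43; h_m = ΣK·V²/2g = 0.7018 m
Total H_L = 3.740 + 0.7018 = 4.442 m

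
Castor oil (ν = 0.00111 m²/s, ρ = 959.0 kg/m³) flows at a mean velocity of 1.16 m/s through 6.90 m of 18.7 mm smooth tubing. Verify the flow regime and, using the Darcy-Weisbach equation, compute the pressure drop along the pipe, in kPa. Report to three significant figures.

Δp ≈ 780 kPa

Re = VD/ν = 1.16·0.01870/0.00111 = 19.5 → laminar (Re < 2300)
f = 64/Re = 3.275
h_f = f(L/D)V²/(2g) = 3.275·(6.90/0.01870)·1.16²/(2·9.81) = 82.88 m
Δp = ρg·h_f = 959.0·9.81·82.88 = 779.7 kPa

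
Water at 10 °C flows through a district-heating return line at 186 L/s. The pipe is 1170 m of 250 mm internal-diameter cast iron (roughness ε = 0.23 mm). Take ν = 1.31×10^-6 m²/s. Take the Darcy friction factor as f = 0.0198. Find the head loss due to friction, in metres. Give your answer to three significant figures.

V = 4Q/(πD²) = 4·0.186/(π·0.250²) = 3.789 m/s
h_f = f(L/D)V²/(2g) = 0.01980·(1170/0.250)·3.789²/(2·9.81) = 67.81 m

h_f ≈ 67.8 m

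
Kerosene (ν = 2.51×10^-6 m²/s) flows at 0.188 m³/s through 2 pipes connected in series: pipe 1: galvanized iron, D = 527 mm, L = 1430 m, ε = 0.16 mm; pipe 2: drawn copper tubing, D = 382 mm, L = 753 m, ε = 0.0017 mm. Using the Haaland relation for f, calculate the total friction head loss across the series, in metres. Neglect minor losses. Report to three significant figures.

H ≈ 5.84 m

Pipe 1: V = 0.8619 m/s, Re = 1.81×10^5, ε/D = 3.04×10^-4, f = 0.01773, h_1 = f(L/D)V²/2g = 1.822 m
Pipe 2: V = 1.640 m/s, Re = 2.50×10^5, ε/D = 4.45×10^-6, f = 0.01488, h_2 = f(L/D)V²/2g = 4.023 m
Series → Q common, losses add: H = Σh = 5.844 m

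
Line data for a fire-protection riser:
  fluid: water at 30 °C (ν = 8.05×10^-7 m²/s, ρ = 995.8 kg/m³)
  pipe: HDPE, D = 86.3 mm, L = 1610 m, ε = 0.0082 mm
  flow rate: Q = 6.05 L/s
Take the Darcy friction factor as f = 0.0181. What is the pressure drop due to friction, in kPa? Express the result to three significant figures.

Δp ≈ 180 kPa

V = 4Q/(πD²) = 4·0.00605/(π·0.0863²) = 1.034 m/s
h_f = f(L/D)V²/(2g) = 0.01810·(1610/0.0863)·1.034²/(2·9.81) = 18.41 m
Δp = ρg·h_f = 995.8·9.81·18.41 = 179.9 kPa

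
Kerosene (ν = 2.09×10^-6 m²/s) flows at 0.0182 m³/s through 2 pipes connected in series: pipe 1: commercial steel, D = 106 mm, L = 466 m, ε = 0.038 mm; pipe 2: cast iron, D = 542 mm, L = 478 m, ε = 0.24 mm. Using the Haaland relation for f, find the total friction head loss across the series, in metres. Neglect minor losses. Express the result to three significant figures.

H ≈ 18.4 m

Pipe 1: V = 2.062 m/s, Re = 1.05×10^5, ε/D = 3.58×10^-4, f = 0.01933, h_1 = f(L/D)V²/2g = 18.43 m
Pipe 2: V = 0.07888 m/s, Re = 2.05×10^4, ε/D = 4.43×10^-4, f = 0.02641, h_2 = f(L/D)V²/2g = 0.007388 m
Series → Q common, losses add: H = Σh = 18.43 m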